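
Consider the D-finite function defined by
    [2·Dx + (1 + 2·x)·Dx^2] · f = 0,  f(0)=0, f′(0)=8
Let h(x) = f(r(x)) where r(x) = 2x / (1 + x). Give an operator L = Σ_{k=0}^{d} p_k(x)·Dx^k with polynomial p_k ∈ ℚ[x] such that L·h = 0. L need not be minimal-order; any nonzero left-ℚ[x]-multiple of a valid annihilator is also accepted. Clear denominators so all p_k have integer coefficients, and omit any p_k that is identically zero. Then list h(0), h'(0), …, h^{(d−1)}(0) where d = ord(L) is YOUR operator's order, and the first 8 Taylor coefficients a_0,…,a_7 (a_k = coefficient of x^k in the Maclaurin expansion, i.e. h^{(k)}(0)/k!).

f: a_k = 0, 8, -8, 32/3, -16, 128/5, -128/3, 512/7, …
Substitute x→r, Dx→(1/r')Dx; clear ⇒ L₀.
L = (6 + 10·x)·Dx + (1 + 6·x + 5·x^2)·Dx^2  (order 2).
h: a_k = 0, 16, -48, 496/3, -624, 12496/5, -10416, 312496/7, …
ICs: h(0) = 0, h′(0) = 16.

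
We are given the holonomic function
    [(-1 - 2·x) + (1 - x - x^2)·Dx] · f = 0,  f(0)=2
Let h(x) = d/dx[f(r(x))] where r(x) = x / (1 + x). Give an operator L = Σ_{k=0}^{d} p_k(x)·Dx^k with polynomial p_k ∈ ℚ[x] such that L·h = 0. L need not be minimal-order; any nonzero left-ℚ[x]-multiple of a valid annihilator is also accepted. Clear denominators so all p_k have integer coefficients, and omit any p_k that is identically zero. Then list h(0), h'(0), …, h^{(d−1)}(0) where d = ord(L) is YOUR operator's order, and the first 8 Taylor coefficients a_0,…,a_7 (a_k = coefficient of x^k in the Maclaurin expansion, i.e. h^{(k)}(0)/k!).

L = (2 + 6·x + 12·x^2 + 6·x^3) + (-1 - 5·x - 6·x^2 + x^3 + 3·x^4)·Dx  (order 1).
h: a_k = 2, 4, 0, 8, -10, 24, -42, 80, …
ICs: h(0) = 2.

f: a_k = 2, 2, 4, 6, 10, 16, 26, 42, …
f∘r: x↦r, Dx↦Dx/r' in L_f ⇒ L₀.
h₀' ⇒ L via d/dx closure of L₀.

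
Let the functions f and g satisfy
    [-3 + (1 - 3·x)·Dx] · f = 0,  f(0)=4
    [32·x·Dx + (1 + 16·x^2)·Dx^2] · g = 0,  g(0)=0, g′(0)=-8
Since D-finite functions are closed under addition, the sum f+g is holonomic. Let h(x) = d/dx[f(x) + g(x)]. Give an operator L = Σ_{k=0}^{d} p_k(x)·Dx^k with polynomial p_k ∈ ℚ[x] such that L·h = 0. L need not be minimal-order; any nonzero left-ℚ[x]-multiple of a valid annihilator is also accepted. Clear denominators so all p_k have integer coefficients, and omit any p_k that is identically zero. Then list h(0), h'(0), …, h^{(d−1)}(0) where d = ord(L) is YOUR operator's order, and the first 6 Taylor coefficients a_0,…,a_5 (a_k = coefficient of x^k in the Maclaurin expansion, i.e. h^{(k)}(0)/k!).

f: a_k = 4, 12, 36, 108, 324, 972, …
g: a_k = 0, -8, 0, 128/3, 0, -2048/5, …
h₀=f+g: left-lcm gives L₀, ord ≤ 3.
Derive L from L₀ (diff closure).
L = (-96 + 1152·x + 4608·x^2) + (43 - 96·x + 240·x^2 + 4608·x^3)·Dx + (-3 - 7·x - 112·x^3 + 768·x^4)·Dx^2  (order 2).
h: a_k = 4, 72, 452, 1296, 2812, 17496, …
ICs: h(0) = 4, h′(0) = 72.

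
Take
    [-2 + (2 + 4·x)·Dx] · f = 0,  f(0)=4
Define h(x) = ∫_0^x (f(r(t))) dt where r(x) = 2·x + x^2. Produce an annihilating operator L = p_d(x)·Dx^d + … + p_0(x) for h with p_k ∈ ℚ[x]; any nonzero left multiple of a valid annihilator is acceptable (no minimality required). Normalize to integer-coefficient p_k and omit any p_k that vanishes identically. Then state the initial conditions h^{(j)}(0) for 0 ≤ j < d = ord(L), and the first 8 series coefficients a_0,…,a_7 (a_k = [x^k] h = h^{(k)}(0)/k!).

L = (-2 - 2·x)·Dx + (1 + 4·x + 2·x^2)·Dx^2  (order 2).
h: a_k = 0, 4, 4, -4/3, 2, -18/5, 22/3, -114/7, …
ICs: h(0) = 0, h′(0) = 4.

f: a_k = 4, 4, -2, 2, -5/2, 7/2, -21/4, 33/4, …
L₀ from L_f via x↦r, Dx↦r'^{-1}Dx.
∫: right-multiply L₀ by Dx.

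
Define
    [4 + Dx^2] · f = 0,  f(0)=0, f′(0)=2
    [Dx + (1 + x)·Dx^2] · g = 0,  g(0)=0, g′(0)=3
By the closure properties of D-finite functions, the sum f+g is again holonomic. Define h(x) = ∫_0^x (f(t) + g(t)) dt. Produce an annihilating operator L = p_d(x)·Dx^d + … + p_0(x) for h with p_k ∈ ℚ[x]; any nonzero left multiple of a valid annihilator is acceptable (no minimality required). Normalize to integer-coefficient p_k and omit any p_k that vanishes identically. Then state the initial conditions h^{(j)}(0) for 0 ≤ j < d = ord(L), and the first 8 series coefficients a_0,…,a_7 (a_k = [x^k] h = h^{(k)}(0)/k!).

f: a_k = 0, 2, 0, -4/3, 0, 4/15, 0, -8/315, …
g: a_k = 0, 3, -3/2, 1, -3/4, 3/5, -1/2, 3/7, …
f+g: L₀ = lclm(L_f,L_g), ord ≤ 2+2.
h=∫₀ˣh₀: take L = L₀·Dx.
L = (20 + 16·x + 8·x^2)·Dx^2 + (12 + 28·x + 24·x^2 + 8·x^3)·Dx^3 + (5 + 4·x + 2·x^2)·Dx^4 + (3 + 7·x + 6·x^2 + 2·x^3)·Dx^5  (order 5).
h: a_k = 0, 0, 5/2, -1/2, -1/12, -3/20, 13/90, -1/14, …
ICs: h(0) = 0, h′(0) = 0, h′′(0) = 5, h′′′(0) = -3, h′′′′(0) = -2.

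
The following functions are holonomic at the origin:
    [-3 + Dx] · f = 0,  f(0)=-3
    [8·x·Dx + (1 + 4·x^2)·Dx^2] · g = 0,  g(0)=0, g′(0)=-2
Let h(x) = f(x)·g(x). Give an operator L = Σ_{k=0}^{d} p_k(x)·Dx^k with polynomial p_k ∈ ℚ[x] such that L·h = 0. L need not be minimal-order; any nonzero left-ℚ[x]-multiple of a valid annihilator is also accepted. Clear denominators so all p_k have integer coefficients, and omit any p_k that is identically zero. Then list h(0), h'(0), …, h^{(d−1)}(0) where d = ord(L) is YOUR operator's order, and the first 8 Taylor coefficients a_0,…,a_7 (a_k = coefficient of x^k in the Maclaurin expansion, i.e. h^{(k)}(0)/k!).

L = (9 - 24·x + 36·x^2) + (-6 + 8·x - 24·x^2)·Dx + (1 + 4·x^2)·Dx^2  (order 2).
h: a_k = 0, 6, 18, 19, 3, 69/20, 135/4, 2973/280, …
ICs: h(0) = 0, h′(0) = 6.

f: a_k = -3, -9, -27/2, -27/2, -81/8, -243/40, -243/80, -729/560, …
g: a_k = 0, -2, 0, 8/3, 0, -32/5, 0, 128/7, …
Product ⇒ symmetric product L₀, ord ≤ 2.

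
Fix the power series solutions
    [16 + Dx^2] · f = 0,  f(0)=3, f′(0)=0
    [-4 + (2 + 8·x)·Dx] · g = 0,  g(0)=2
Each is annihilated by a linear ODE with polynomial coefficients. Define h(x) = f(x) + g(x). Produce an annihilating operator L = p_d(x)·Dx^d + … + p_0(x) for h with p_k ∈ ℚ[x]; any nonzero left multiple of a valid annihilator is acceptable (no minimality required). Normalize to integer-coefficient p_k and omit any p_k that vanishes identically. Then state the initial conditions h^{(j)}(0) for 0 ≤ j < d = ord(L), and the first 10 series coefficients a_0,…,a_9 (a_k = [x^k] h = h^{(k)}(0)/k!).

L = (-224 - 1024·x - 2048·x^2) + (48 + 704·x + 3072·x^2 + 4096·x^3)·Dx + (-14 - 64·x - 128·x^2)·Dx^2 + (3 + 44·x + 192·x^2 + 256·x^3)·Dx^3  (order 3).
h: a_k = 5, 4, -28, 8, 12, 56, -2776/15, 528, -179668/105, 5720, …
ICs: h(0) = 5, h′(0) = 4, h′′(0) = -56.

f: a_k = 3, 0, -24, 0, 32, 0, -256/15, 0, 512/105, 0, …
g: a_k = 2, 4, -4, 8, -20, 56, -168, 528, -1716, 5720, …
Weyl lclm of L_f,L_g ⇒ L₀ (ord ≤ 3).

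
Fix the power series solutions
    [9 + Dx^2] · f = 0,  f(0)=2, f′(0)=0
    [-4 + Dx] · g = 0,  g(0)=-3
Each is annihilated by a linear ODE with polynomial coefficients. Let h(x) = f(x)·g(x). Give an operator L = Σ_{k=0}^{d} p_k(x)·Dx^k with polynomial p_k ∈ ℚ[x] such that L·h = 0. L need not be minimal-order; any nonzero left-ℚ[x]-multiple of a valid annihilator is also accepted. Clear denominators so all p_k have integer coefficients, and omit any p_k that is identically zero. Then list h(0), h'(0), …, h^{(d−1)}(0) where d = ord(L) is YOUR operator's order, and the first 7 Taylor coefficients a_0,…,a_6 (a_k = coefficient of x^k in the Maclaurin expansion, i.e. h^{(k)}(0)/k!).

L = 25 - 8·Dx + Dx^2  (order 2).
h: a_k = -6, -24, -21, 44, 527/4, 779/5, 11753/120, …
ICs: h(0) = -6, h′(0) = -24.

f: a_k = 2, 0, -9, 0, 27/4, 0, -81/40, …
g: a_k = -3, -12, -24, -32, -32, -128/5, -256/15, …
Sym-product of L_f,L_g gives L₀ (≤ ord 2).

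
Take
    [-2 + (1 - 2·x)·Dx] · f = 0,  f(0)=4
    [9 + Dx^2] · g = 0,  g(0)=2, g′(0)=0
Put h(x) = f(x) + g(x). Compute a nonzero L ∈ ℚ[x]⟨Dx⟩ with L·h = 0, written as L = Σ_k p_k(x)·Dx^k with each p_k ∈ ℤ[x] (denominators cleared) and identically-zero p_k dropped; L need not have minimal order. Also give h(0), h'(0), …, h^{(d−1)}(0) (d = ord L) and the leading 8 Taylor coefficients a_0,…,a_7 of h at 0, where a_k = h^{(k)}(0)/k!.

f: a_k = 4, 8, 16, 32, 64, 128, 256, 512, …
g: a_k = 2, 0, -9, 0, 27/4, 0, -81/40, 0, …
h₀=f+g: left-lcm gives L₀, ord ≤ 3.
L = (594 - 648·x + 648·x^2) + (-153 + 630·x - 972·x^2 + 648·x^3)·Dx + (66 - 72·x + 72·x^2)·Dx^2 + (-17 + 70·x - 108·x^2 + 72·x^3)·Dx^3  (order 3).
h: a_k = 6, 8, 7, 32, 283/4, 128, 10159/40, 512, …
ICs: h(0) = 6, h′(0) = 8, h′′(0) = 14.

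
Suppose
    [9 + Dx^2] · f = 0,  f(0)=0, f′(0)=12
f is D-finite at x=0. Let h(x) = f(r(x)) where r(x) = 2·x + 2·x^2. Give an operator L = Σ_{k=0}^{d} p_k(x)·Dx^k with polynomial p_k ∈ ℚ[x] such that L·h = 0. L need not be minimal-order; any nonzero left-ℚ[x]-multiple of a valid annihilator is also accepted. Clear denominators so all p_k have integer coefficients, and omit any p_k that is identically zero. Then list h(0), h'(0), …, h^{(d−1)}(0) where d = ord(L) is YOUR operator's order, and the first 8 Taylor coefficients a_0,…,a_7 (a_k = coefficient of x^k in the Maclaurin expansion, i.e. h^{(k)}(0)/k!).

L = (36 + 216·x + 432·x^2 + 288·x^3) - 2·Dx + (1 + 2·x)·Dx^2  (order 2).
h: a_k = 0, 24, 24, -144, -432, -864/5, 1152, 82944/35, …
ICs: h(0) = 0, h′(0) = 24.

f: a_k = 0, 12, 0, -18, 0, 81/10, 0, -243/140, …
Change of var in L_f (x↦r) gives L₀.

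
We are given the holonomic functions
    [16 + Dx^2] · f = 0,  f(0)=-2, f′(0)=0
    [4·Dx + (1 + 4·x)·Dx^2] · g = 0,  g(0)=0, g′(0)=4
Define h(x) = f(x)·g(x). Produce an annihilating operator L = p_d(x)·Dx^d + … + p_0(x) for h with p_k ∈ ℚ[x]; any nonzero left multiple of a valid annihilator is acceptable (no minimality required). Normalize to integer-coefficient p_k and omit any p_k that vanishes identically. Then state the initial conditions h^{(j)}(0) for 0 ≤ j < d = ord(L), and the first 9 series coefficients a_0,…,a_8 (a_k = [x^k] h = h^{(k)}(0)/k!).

L = (-768 + 6144·x + 77824·x^2 + 262144·x^3 + 262144·x^4) + (256 + 5120·x + 24576·x^2 + 32768·x^3)·Dx + (1280·x + 10752·x^2 + 32768·x^3 + 32768·x^4)·Dx^2 + (16 + 320·x + 1536·x^2 + 2048·x^3)·Dx^3 + (3 + 56·x + 368·x^2 + 1024·x^3 + 1024·x^4)·Dx^4  (order 4).
h: a_k = 0, -8, 16, 64/3, 0, -768/5, 512, -63488/35, 303104/45, …
ICs: h(0) = 0, h′(0) = -8, h′′(0) = 32, h′′′(0) = 128.

f: a_k = -2, 0, 16, 0, -64/3, 0, 512/45, 0, -1024/315, …
g: a_k = 0, 4, -8, 64/3, -64, 1024/5, -2048/3, 16384/7, -8192, …
h₀=f·g: eliminate ⇒ L₀, order ≤ 2·2.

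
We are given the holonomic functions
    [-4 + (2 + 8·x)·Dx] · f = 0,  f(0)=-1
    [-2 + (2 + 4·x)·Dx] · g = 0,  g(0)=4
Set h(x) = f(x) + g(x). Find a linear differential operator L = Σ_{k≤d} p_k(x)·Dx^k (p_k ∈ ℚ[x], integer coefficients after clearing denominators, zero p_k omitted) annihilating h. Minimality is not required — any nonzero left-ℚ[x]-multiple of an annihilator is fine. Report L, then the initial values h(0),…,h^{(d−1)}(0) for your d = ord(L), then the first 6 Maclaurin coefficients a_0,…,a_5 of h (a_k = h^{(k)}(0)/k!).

L = -2 + (3 + 8·x)·Dx + (1 + 6·x + 8·x^2)·Dx^2  (order 2).
h: a_k = 3, 2, 0, -2, 15/2, -49/2, …
ICs: h(0) = 3, h′(0) = 2.

f: a_k = -1, -2, 2, -4, 10, -28, …
g: a_k = 4, 4, -2, 2, -5/2, 7/2, …
Sum ⇒ L₀ = lclm(L_f,L_g) in ℚ(x)⟨Dx⟩.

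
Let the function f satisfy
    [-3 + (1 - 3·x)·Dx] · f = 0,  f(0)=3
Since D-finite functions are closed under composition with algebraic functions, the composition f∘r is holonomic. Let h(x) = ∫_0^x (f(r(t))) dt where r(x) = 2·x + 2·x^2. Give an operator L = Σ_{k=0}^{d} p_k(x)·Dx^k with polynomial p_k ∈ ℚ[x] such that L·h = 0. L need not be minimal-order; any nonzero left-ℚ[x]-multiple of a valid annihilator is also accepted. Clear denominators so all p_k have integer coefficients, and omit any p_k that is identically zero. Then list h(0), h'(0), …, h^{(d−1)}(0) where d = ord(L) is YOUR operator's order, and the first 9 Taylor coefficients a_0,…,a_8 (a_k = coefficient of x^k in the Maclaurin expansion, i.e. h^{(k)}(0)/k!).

L = (6 + 12·x)·Dx + (-1 + 6·x + 6·x^2)·Dx^2  (order 2).
h: a_k = 0, 3, 9, 42, 216, 1188, 6804, 280584/7, 241056, …
ICs: h(0) = 0, h′(0) = 3.

f: a_k = 3, 9, 27, 81, 243, 729, 2187, 6561, 19683, …
Change of var in L_f (x↦r) gives L₀.
h=∫₀ˣh₀: take L = L₀·Dx.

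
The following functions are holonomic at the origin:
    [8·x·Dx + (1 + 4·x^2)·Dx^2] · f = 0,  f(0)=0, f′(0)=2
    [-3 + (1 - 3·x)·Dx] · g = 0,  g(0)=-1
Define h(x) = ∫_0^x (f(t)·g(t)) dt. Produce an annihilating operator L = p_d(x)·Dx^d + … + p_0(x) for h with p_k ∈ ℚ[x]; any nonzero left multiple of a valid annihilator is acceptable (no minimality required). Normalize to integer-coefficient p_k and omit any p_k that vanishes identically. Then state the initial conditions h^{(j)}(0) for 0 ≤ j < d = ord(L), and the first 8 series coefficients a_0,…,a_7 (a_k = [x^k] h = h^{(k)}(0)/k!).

L = 24·x·Dx + (6 - 8·x + 48·x^2)·Dx^2 + (-1 + 3·x - 4·x^2 + 12·x^3)·Dx^3  (order 3).
h: a_k = 0, 0, -1, -2, -23/6, -46/5, -361/15, -2166/35, …
ICs: h(0) = 0, h′(0) = 0, h′′(0) = -2.

f: a_k = 0, 2, 0, -8/3, 0, 32/5, 0, -128/7, …
g: a_k = -1, -3, -9, -27, -81, -243, -729, -2187, …
Product ⇒ symmetric product L₀, ord ≤ 2.
Integrate: L := L₀·Dx.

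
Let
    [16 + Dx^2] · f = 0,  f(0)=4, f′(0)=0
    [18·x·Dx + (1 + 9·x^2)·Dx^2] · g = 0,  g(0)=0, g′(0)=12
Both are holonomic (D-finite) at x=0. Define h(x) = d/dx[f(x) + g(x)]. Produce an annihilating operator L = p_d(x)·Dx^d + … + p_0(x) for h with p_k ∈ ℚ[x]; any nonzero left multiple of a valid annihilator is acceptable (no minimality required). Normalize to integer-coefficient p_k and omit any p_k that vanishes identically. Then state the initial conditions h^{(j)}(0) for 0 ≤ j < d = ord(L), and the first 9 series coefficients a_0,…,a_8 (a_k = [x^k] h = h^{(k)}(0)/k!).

L = (-13248·x + 181440·x^3 + 186624·x^5) + (-16 + 6048·x^2 + 66096·x^4 + 93312·x^6)·Dx + (-828·x + 11340·x^3 + 11664·x^5)·Dx^2 + (-1 + 378·x^2 + 4131·x^4 + 5832·x^6)·Dx^3  (order 3).
h: a_k = 12, -64, -108, 512/3, 972, -2048/15, -8748, 16384/315, 78732, …
ICs: h(0) = 12, h′(0) = -64, h′′(0) = -216.

f: a_k = 4, 0, -32, 0, 128/3, 0, -1024/45, 0, 2048/315, …
g: a_k = 0, 12, 0, -36, 0, 972/5, 0, -8748/7, 0, …
f+g: L₀ = lclm(L_f,L_g), ord ≤ 2+2.
Differentiate: ansatz ord ≤ ord L₀ ⇒ L.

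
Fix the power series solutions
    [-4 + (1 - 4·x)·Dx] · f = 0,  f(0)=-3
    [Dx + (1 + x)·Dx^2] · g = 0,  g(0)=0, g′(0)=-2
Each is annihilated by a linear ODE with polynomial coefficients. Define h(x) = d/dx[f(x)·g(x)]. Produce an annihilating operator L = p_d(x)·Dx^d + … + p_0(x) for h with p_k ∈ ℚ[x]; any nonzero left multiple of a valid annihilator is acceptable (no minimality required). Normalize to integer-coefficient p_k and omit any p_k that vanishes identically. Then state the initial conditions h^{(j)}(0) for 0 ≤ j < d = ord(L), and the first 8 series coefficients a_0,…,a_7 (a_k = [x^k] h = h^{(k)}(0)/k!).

L = 16 + (10 + 20·x)·Dx + (-1 + 3·x + 4·x^2)·Dx^2  (order 2).
h: a_k = 6, 42, 258, 1370, 6856, 164514/5, 767762/5, 24568174/35, …
ICs: h(0) = 6, h′(0) = 42.

f: a_k = -3, -12, -48, -192, -768, -3072, -12288, -49152, …
g: a_k = 0, -2, 1, -2/3, 1/2, -2/5, 1/3, -2/7, …
L₀ := L_f ⊗_s L_g (sym. prod.), ord ≤ 2.
h=h₀': d/dx-closure on L₀ ⇒ L.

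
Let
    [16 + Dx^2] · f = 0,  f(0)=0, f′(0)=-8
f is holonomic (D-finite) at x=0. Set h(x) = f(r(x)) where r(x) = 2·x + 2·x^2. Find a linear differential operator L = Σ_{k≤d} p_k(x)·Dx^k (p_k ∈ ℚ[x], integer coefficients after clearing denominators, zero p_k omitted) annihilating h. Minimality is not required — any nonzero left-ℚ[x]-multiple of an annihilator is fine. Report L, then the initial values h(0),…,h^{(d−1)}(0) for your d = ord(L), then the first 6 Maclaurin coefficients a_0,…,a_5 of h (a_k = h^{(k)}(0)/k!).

f: a_k = 0, -8, 0, 64/3, 0, -256/15, …
Substitute x→r, Dx→(1/r')Dx; clear ⇒ L₀.
L = (64 + 384·x + 768·x^2 + 512·x^3) - 2·Dx + (1 + 2·x)·Dx^2  (order 2).
h: a_k = 0, -16, -16, 512/3, 512, -512/15, …
ICs: h(0) = 0, h′(0) = -16.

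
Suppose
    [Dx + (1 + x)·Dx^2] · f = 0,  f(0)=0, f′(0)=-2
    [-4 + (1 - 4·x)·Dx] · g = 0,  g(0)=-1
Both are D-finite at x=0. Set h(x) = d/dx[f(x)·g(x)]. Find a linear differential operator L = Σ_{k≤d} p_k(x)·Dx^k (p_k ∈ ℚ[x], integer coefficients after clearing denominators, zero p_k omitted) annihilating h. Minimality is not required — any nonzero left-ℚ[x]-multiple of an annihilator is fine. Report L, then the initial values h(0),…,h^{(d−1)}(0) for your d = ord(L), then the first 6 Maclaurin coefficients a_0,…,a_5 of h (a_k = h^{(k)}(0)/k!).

f: a_k = 0, -2, 1, -2/3, 1/2, -2/5, …
g: a_k = -1, -4, -16, -64, -256, -1024, …
h₀=f·g: eliminate ⇒ L₀, order ≤ 2·1.
Differentiate: ansatz ord ≤ ord L₀ ⇒ L.
L = 16 + (10 + 20·x)·Dx + (-1 + 3·x + 4·x^2)·Dx^2  (order 2).
h: a_k = 2, 14, 86, 1370/3, 6856/3, 54838/5, …
ICs: h(0) = 2, h′(0) = 14.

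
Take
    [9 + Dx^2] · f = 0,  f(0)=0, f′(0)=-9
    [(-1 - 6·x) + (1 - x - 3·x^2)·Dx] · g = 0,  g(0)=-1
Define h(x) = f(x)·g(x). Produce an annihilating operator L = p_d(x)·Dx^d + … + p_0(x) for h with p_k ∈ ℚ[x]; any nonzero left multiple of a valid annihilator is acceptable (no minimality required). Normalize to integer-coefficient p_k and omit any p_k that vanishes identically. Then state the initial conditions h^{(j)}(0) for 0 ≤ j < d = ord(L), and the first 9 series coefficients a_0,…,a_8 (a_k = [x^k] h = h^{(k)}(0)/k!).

f: a_k = 0, -9, 0, 27/2, 0, -243/40, 0, 729/560, 0, …
g: a_k = -1, -1, -4, -7, -19, -40, -97, -217, -508, …
h₀=f·g: eliminate ⇒ L₀, order ≤ 2·1.
L = (-3 + 9·x + 27·x^2) + (2 + 12·x)·Dx + (-1 + x + 3·x^2)·Dx^2  (order 2).
h: a_k = 0, 9, 9, 45/2, 99/2, 4923/40, 10863/40, 358119/560, 162873/112, …
ICs: h(0) = 0, h′(0) = 9.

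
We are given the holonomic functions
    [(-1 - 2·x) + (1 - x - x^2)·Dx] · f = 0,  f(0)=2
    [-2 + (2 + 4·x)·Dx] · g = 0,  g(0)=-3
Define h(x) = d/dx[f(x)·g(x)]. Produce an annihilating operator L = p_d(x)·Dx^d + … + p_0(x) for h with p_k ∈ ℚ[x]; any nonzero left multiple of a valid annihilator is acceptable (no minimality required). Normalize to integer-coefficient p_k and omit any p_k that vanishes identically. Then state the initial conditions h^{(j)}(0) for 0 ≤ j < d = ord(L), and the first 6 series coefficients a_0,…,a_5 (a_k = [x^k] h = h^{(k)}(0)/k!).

f: a_k = 2, 2, 4, 6, 10, 16, …
g: a_k = -3, -3, 3/2, -3/2, 15/8, -21/8, …
Sym-product of L_f,L_g gives L₀ (≤ ord 1).
Derive L from L₀ (diff closure).
L = (5 + 30·x + 45·x^2 + 30·x^3 + 15·x^4) + (-2 - 5·x + 10·x^3 + 15·x^4 + 6·x^5)·Dx  (order 1).
h: a_k = -12, -30, -90, -165, -765/2, -2637/4, …
ICs: h(0) = -12.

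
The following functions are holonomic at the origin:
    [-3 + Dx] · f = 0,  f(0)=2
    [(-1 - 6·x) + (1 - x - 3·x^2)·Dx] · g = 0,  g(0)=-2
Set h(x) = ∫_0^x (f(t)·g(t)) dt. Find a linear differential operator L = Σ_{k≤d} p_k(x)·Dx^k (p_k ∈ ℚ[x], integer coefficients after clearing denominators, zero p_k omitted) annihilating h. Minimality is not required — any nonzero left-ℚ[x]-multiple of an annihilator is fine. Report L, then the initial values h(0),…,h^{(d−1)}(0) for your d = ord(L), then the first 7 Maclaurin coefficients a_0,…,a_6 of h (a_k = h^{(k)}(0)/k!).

L = (4 + 3·x - 9·x^2)·Dx + (-1 + x + 3·x^2)·Dx^2  (order 2).
h: a_k = 0, -4, -8, -46/3, -28, -527/10, -1519/15, …
ICs: h(0) = 0, h′(0) = -4.

f: a_k = 2, 6, 9, 9, 27/4, 81/20, 81/40, …
g: a_k = -2, -2, -8, -14, -38, -80, -194, …
h₀=f·g: eliminate ⇒ L₀, order ≤ 1·1.
Integrate: L := L₀·Dx.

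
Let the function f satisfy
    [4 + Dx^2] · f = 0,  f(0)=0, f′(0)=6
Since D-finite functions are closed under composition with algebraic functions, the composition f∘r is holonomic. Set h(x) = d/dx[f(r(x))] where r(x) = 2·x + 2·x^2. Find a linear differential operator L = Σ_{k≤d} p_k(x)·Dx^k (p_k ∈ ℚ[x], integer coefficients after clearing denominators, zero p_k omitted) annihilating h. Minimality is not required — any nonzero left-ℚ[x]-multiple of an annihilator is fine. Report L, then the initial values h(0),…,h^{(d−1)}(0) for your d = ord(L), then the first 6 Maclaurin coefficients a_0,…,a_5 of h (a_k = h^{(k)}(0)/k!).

f: a_k = 0, 6, 0, -4, 0, 4/5, …
f∘r: x↦r, Dx↦Dx/r' in L_f ⇒ L₀.
Differentiate: ansatz ord ≤ ord L₀ ⇒ L.
L = (28 + 128·x + 384·x^2 + 512·x^3 + 256·x^4) + (-6 - 12·x)·Dx + (1 + 4·x + 4·x^2)·Dx^2  (order 2).
h: a_k = 12, 24, -96, -384, -352, 576, …
ICs: h(0) = 12, h′(0) = 24.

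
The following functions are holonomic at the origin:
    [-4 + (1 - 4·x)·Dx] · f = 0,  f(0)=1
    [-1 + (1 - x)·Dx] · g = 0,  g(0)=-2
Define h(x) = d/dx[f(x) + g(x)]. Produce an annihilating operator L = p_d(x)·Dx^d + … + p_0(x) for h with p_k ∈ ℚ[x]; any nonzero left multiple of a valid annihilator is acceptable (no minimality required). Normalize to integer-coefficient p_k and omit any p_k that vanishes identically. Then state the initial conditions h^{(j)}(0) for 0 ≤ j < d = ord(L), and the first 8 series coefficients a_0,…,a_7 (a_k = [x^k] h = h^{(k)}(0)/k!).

f: a_k = 1, 4, 16, 64, 256, 1024, 4096, 16384, …
g: a_k = -2, -2, -2, -2, -2, -2, -2, -2, …
L₀ := lclm(L_f,L_g); ord L₀ ≤ 1+1.
Derive L from L₀ (diff closure).
L = 24 + (-15 + 24·x)·Dx + (1 - 5·x + 4·x^2)·Dx^2  (order 2).
h: a_k = 2, 28, 186, 1016, 5110, 24564, 114674, 524272, …
ICs: h(0) = 2, h′(0) = 28.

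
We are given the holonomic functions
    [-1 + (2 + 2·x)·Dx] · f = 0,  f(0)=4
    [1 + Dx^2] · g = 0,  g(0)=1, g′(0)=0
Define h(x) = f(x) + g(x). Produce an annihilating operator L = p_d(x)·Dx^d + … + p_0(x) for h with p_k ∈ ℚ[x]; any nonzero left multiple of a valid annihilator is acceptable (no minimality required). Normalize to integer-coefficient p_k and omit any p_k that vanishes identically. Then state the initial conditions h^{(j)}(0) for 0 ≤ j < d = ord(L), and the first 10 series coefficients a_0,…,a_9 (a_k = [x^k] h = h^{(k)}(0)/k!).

L = (-7 - 8·x - 4·x^2) + (6 + 22·x + 24·x^2 + 8·x^3)·Dx + (-7 - 8·x - 4·x^2)·Dx^2 + (6 + 22·x + 24·x^2 + 8·x^3)·Dx^3  (order 3).
h: a_k = 5, 2, -1, 1/4, -11/96, 7/64, -961/11520, 33/512, -135071/2580480, 715/16384, …
ICs: h(0) = 5, h′(0) = 2, h′′(0) = -2.

f: a_k = 4, 2, -1/2, 1/4, -5/32, 7/64, -21/256, 33/512, -429/8192, 715/16384, …
g: a_k = 1, 0, -1/2, 0, 1/24, 0, -1/720, 0, 1/40320, 0, …
h₀=f+g: left-lcm gives L₀, ord ≤ 3.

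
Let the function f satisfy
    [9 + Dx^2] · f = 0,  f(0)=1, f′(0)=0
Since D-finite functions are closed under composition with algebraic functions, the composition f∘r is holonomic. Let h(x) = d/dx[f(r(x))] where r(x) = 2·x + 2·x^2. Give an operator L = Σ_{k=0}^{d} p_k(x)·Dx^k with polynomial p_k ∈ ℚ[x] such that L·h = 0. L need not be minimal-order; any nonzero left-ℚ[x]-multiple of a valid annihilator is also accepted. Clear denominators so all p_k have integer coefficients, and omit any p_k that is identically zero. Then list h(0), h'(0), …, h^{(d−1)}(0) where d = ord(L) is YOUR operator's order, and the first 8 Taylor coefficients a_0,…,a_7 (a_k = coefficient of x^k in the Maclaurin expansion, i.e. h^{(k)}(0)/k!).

f: a_k = 1, 0, -9/2, 0, 27/8, 0, -81/80, 0, …
f∘r: x↦r, Dx↦Dx/r' in L_f ⇒ L₀.
h₀' ⇒ L via d/dx closure of L₀.
L = (48 + 288·x + 864·x^2 + 1152·x^3 + 576·x^4) + (-6 - 12·x)·Dx + (1 + 4·x + 4·x^2)·Dx^2  (order 2).
h: a_k = 0, -36, -108, 144, 1080, 7776/5, -6048/5, -245376/35, …
ICs: h(0) = 0, h′(0) = -36.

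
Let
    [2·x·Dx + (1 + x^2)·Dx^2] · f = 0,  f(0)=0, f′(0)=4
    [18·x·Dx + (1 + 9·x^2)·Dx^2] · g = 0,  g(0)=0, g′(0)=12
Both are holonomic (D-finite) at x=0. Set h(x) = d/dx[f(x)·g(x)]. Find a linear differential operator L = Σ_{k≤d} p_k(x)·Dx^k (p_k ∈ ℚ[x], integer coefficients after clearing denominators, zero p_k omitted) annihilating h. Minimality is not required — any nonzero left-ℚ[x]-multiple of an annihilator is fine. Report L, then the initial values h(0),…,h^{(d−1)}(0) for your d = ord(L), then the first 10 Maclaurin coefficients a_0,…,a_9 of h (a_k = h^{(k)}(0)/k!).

L = (-216·x - 3600·x^3 - 5184·x^5 + 6480·x^7 + 17496·x^9) + (-40 - 1452·x^2 - 6480·x^4 - 4536·x^6 + 22680·x^8 + 26244·x^10)·Dx + (-80·x - 980·x^3 - 2160·x^5 + 2952·x^7 + 12960·x^9 + 8748·x^11)·Dx^2 + (-1 - 20·x^2 - 109·x^4 + 981·x^8 + 1620·x^10 + 729·x^12)·Dx^3  (order 3).
h: a_k = 0, 96, 0, -640, 0, 25056/5, 0, -296448/7, 0, 38681696/105, …
ICs: h(0) = 0, h′(0) = 96, h′′(0) = 0.

f: a_k = 0, 4, 0, -4/3, 0, 4/5, 0, -4/7, 0, 4/9, …
g: a_k = 0, 12, 0, -36, 0, 972/5, 0, -8748/7, 0, 8748, …
f·g: L₀ = L_f ⊗_s L_g, ord ≤ 2·2.
Differentiate: ansatz ord ≤ ord L₀ ⇒ L.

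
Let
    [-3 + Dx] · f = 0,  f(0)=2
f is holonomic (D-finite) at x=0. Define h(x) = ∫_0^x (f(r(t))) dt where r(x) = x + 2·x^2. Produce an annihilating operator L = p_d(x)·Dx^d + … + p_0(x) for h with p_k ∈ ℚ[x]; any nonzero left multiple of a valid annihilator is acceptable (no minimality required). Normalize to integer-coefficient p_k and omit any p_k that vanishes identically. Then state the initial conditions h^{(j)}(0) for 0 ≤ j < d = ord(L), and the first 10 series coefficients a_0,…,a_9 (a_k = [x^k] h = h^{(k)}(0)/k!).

f: a_k = 2, 6, 9, 9, 27/4, 81/20, 81/40, 243/280, 729/2240, 243/2240, …
Change of var in L_f (x↦r) gives L₀.
h=∫h₀ ⇒ L = L₀·Dx.
L = (-3 - 12·x)·Dx + Dx^2  (order 2).
h: a_k = 0, 2, 3, 7, 45/4, 387/20, 1107/40, 11061/280, 112887/2240, 28173/448, …
ICs: h(0) = 0, h′(0) = 2.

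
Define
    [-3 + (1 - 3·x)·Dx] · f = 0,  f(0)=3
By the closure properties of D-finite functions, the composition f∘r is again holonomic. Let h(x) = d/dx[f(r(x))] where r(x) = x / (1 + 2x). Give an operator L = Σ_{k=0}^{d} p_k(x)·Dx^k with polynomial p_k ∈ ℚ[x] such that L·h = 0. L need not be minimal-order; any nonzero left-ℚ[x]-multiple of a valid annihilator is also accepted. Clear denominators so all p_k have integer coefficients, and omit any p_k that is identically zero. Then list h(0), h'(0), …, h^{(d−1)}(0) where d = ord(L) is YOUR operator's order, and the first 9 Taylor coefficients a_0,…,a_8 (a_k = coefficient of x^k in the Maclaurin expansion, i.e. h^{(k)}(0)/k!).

L = 4 + (-2 + 2·x)·Dx  (order 1).
h: a_k = 9, 18, 27, 36, 45, 54, 63, 72, 81, …
ICs: h(0) = 9.

f: a_k = 3, 9, 27, 81, 243, 729, 2187, 6561, 19683, …
Substitute x→r, Dx→(1/r')Dx; clear ⇒ L₀.
h=h₀': d/dx-closure on L₀ ⇒ L.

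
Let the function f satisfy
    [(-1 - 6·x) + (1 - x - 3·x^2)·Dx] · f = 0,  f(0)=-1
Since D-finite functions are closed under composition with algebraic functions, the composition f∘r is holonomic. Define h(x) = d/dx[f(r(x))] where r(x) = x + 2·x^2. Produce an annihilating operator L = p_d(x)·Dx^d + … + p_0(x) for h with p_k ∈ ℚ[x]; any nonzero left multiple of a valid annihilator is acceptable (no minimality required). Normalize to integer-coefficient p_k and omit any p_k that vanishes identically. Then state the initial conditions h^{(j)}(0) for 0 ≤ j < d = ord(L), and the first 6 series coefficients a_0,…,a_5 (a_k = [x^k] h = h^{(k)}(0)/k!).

f: a_k = -1, -1, -4, -7, -19, -40, …
h₀=f(r): pull back L_f along r ⇒ L₀.
Differentiate: ansatz ord ≤ ord L₀ ⇒ L.
L = (12 + 102·x + 366·x^2 + 1008·x^3 + 2808·x^4 + 4320·x^5 + 2880·x^6) + (-1 - 9·x - 21·x^2 + 50·x^3 + 360·x^4 + 792·x^5 + 1008·x^6 + 576·x^7)·Dx  (order 1).
h: a_k = -1, -12, -69, -308, -1380, -6054, …
ICs: h(0) = -1.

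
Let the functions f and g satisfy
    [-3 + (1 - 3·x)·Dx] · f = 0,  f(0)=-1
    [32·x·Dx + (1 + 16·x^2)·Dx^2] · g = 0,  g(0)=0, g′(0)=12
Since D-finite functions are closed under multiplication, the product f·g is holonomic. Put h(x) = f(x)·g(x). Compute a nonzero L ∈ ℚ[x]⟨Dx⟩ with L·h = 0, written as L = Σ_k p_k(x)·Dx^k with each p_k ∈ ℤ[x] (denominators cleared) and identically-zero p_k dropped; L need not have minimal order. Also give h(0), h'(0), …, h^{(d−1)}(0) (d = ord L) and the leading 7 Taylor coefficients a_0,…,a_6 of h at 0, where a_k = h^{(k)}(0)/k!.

L = 96·x + (6 - 32·x + 192·x^2)·Dx + (-1 + 3·x - 16·x^2 + 48·x^3)·Dx^2  (order 2).
h: a_k = 0, -12, -36, -44, -132, -5052/5, -15156/5, …
ICs: h(0) = 0, h′(0) = -12.

f: a_k = -1, -3, -9, -27, -81, -243, -729, …
g: a_k = 0, 12, 0, -64, 0, 3072/5, 0, …
Product ⇒ symmetric product L₀, ord ≤ 2.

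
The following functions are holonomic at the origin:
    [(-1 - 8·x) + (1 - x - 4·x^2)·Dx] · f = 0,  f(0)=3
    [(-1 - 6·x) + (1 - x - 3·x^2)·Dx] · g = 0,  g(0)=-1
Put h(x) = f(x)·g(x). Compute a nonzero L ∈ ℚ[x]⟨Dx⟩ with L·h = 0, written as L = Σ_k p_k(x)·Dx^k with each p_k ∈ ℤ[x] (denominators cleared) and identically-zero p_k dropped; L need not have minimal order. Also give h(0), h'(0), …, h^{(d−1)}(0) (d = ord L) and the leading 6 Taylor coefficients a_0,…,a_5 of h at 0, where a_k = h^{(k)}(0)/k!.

L = (-2 - 12·x + 21·x^2 + 48·x^3) + (1 - 2·x - 6·x^2 + 7·x^3 + 12·x^4)·Dx  (order 1).
h: a_k = -3, -6, -30, -75, -252, -672, …
ICs: h(0) = -3.

f: a_k = 3, 3, 15, 27, 87, 195, …
g: a_k = -1, -1, -4, -7, -19, -40, …
Product ⇒ symmetric product L₀, ord ≤ 1.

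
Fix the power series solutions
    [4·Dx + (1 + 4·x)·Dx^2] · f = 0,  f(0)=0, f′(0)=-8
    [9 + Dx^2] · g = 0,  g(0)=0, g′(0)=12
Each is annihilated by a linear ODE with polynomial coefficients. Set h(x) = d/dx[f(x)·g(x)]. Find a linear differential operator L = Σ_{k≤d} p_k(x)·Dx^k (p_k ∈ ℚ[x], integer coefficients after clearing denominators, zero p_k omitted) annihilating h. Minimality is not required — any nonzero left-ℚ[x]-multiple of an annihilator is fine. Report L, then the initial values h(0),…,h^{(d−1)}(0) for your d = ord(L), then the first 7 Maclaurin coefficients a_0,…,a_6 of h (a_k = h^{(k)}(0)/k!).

L = (-153603 - 635688·x - 3184272·x^2 - 4292352·x^3 + 12503808·x^4 + 40310784·x^5 + 26873856·x^6) + (-47736 - 304992·x - 311040·x^2 + 2073600·x^3 + 7464960·x^4 + 5971968·x^5)·Dx + (-19110 - 88272·x - 352800·x^2 + 41472·x^3 + 3773952·x^4 + 8957952·x^5 + 5971968·x^6)·Dx^2 + (-5304 - 33888·x - 34560·x^2 + 230400·x^3 + 829440·x^4 + 663552·x^5)·Dx^3 + (-227 - 1960·x + 112·x^2 + 57600·x^3 + 264960·x^4 + 497664·x^5 + 331776·x^6)·Dx^4  (order 4).
h: a_k = 0, -192, 576, -1472, 6240, -25272, 497336/5, …
ICs: h(0) = 0, h′(0) = -192, h′′(0) = 1152, h′′′(0) = -8832.

f: a_k = 0, -8, 16, -128/3, 128, -2048/5, 4096/3, …
g: a_k = 0, 12, 0, -18, 0, 81/10, 0, …
Sym-product of L_f,L_g gives L₀ (≤ ord 4).
Derive L from L₀ (diff closure).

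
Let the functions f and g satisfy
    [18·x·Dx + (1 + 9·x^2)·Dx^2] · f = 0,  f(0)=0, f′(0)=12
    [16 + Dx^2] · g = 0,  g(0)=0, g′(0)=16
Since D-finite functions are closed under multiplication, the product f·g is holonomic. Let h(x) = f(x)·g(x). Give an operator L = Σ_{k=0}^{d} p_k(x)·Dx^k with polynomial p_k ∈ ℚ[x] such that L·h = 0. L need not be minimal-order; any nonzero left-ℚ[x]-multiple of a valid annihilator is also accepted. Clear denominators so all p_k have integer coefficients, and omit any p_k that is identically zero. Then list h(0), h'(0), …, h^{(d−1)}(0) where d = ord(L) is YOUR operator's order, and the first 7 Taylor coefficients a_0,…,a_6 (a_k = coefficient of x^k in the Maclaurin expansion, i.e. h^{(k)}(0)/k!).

L = (20800 + 494784·x^2 + 2923776·x^4 + 11943936·x^6 + 26873856·x^8) + (19584·x + 342144·x^3 + 2239488·x^5 + 6718464·x^7)·Dx + (1700 + 42732·x^2 + 318816·x^4 + 1492992·x^6 + 3359232·x^8)·Dx^2 + (1224·x + 21384·x^3 + 139968·x^5 + 419904·x^7)·Dx^3 + (25 + 738·x^2 + 8505·x^4 + 46656·x^6 + 104976·x^8)·Dx^4  (order 4).
h: a_k = 0, 0, 192, 0, -1088, 0, 5056, …
ICs: h(0) = 0, h′(0) = 0, h′′(0) = 384, h′′′(0) = 0.

f: a_k = 0, 12, 0, -36, 0, 972/5, 0, …
g: a_k = 0, 16, 0, -128/3, 0, 512/15, 0, …
L₀ := L_f ⊗_s L_g (sym. prod.), ord ≤ 4.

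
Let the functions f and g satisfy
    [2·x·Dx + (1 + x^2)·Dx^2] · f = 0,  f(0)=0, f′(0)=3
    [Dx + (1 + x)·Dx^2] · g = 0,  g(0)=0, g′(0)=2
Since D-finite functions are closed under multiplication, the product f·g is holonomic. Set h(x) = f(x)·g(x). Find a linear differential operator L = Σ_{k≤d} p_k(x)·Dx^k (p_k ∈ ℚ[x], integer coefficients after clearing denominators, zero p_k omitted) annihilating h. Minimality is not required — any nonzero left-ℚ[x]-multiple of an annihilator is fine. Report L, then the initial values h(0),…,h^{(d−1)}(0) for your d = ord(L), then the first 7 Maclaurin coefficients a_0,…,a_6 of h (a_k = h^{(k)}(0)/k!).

f: a_k = 0, 3, 0, -1, 0, 3/5, 0, …
g: a_k = 0, 2, -1, 2/3, -1/2, 2/5, -1/3, …
Sym-product of L_f,L_g gives L₀ (≤ ord 4).
L = (24 + 44·x + 80·x^2 + 156·x^3 + 120·x^4 + 52·x^5 + 4·x^7)·Dx + (18 + 124·x + 308·x^2 + 484·x^3 + 544·x^4 + 372·x^5 + 140·x^6 + 12·x^7 + 14·x^8)·Dx^2 + (12 + 64·x + 192·x^2 + 312·x^3 + 360·x^4 + 312·x^5 + 192·x^6 + 72·x^7 + 12·x^8 + 8·x^9)·Dx^3 + (5 + 18·x + 37·x^2 + 56·x^3 + 66·x^4 + 60·x^5 + 42·x^6 + 24·x^7 + 9·x^8 + 2·x^9 + x^10)·Dx^4  (order 4).
h: a_k = 0, 0, 6, -3, 0, -1/2, 26/15, …
ICs: h(0) = 0, h′(0) = 0, h′′(0) = 12, h′′′(0) = -18.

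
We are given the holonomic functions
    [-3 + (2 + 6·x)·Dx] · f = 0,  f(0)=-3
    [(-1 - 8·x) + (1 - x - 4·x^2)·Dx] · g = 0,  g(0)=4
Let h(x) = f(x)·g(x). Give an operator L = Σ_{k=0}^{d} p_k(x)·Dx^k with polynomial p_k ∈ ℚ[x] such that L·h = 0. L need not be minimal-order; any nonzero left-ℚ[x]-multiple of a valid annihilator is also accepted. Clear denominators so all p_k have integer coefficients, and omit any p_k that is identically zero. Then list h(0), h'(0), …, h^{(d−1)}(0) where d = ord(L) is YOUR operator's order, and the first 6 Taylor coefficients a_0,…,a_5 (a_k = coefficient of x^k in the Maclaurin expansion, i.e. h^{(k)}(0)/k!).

L = (5 + 19·x + 36·x^2) + (-2 - 4·x + 14·x^2 + 24·x^3)·Dx  (order 1).
h: a_k = -12, -30, -129/2, -819/4, -13593/32, -84705/64, …
ICs: h(0) = -12.

f: a_k = -3, -9/2, 27/8, -81/16, 1215/128, -5103/256, …
g: a_k = 4, 4, 20, 36, 116, 260, …
Product ⇒ symmetric product L₀, ord ≤ 1.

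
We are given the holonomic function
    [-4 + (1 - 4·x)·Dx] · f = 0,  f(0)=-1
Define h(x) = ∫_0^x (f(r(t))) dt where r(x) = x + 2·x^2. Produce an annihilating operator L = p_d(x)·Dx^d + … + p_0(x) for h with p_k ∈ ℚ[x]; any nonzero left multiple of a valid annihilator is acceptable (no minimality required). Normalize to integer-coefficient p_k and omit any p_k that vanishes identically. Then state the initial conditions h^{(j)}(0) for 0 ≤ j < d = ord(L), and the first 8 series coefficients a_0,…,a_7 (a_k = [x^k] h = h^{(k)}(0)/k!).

f: a_k = -1, -4, -16, -64, -256, -1024, -4096, -16384, …
L₀ from L_f via x↦r, Dx↦r'^{-1}Dx.
h=∫₀ˣh₀: take L = L₀·Dx.
L = (4 + 16·x)·Dx + (-1 + 4·x + 8·x^2)·Dx^2  (order 2).
h: a_k = 0, -1, -2, -8, -32, -704/5, -640, -20992/7, …
ICs: h(0) = 0, h′(0) = -1.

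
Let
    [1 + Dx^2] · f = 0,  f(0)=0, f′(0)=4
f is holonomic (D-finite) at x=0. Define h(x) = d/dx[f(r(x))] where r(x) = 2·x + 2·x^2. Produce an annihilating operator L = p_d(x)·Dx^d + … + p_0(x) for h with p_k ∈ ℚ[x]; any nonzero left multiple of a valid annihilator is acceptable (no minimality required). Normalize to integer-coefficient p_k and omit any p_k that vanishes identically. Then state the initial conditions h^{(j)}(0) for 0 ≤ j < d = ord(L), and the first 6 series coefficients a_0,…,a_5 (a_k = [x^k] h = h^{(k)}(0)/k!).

L = (16 + 32·x + 96·x^2 + 128·x^3 + 64·x^4) + (-6 - 12·x)·Dx + (1 + 4·x + 4·x^2)·Dx^2  (order 2).
h: a_k = 8, 16, -16, -64, -224/3, 0, …
ICs: h(0) = 8, h′(0) = 16.

f: a_k = 0, 4, 0, -2/3, 0, 1/30, …
h₀=f(r): pull back L_f along r ⇒ L₀.
Differentiate: ansatz ord ≤ ord L₀ ⇒ L.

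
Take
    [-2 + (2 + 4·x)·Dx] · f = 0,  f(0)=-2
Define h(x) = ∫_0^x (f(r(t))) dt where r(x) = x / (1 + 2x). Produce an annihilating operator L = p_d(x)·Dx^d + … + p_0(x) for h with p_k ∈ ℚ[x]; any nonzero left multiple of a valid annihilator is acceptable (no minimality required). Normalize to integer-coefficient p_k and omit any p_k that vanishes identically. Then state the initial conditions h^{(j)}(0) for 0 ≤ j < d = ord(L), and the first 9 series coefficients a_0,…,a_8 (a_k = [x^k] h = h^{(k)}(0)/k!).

L = -Dx + (1 + 6·x + 8·x^2)·Dx^2  (order 2).
h: a_k = 0, -2, -1, 5/3, -13/4, 141/20, -133/8, 2353/56, -7205/64, …
ICs: h(0) = 0, h′(0) = -2.

f: a_k = -2, -2, 1, -1, 5/4, -7/4, 21/8, -33/8, 429/64, …
f∘r: x↦r, Dx↦Dx/r' in L_f ⇒ L₀.
∫: right-multiply L₀ by Dx.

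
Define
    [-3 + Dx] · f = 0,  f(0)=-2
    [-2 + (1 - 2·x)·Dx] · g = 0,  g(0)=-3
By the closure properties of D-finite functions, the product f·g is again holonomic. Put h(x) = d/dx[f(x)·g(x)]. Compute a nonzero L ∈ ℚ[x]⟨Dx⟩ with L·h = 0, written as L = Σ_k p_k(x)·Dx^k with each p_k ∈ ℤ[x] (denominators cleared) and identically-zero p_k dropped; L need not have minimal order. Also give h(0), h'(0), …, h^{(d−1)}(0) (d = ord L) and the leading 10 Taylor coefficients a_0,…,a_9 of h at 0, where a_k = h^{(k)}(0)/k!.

f: a_k = -2, -6, -9, -9, -27/4, -81/20, -81/40, -243/280, -729/2240, -243/2240, …
g: a_k = -3, -6, -12, -24, -48, -96, -192, -384, -768, -1536, …
Product ⇒ symmetric product L₀, ord ≤ 1.
h=h₀': d/dx-closure on L₀ ⇒ L.
L = (29 - 60·x + 36·x^2) + (-5 + 16·x - 12·x^2)·Dx  (order 1).
h: a_k = 30, 174, 603, 1689, 17133/4, 41265/4, 963579/40, 15419451/280, 277556679/2240, 616794807/2240, …
ICs: h(0) = 30.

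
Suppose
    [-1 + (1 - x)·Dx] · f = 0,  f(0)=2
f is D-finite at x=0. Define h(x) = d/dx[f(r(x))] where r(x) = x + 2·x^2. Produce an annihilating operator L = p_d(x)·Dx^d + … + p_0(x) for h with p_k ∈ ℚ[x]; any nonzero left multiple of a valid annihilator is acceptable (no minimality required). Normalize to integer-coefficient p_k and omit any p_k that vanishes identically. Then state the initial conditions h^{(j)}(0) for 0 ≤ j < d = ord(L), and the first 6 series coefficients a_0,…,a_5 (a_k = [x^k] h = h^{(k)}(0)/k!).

f: a_k = 2, 2, 2, 2, 2, 2, …
Change of var in L_f (x↦r) gives L₀.
h₀' ⇒ L via d/dx closure of L₀.
L = (6 + 12·x + 24·x^2) + (-1 - 3·x + 6·x^2 + 8·x^3)·Dx  (order 1).
h: a_k = 2, 12, 30, 88, 210, 516, …
ICs: h(0) = 2.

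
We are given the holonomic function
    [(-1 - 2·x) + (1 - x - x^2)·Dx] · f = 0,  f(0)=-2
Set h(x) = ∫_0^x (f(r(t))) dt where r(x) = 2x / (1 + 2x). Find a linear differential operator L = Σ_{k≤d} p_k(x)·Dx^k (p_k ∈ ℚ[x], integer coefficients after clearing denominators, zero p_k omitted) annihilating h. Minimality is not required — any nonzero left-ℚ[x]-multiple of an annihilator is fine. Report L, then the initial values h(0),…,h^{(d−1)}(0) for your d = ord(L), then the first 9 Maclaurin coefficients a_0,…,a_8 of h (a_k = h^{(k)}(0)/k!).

f: a_k = -2, -2, -4, -6, -10, -16, -26, -42, -68, …
L₀ from L_f via x↦r, Dx↦r'^{-1}Dx.
h=∫h₀ ⇒ L = L₀·Dx.
L = (2 + 12·x)·Dx + (-1 - 4·x + 8·x^3)·Dx^2  (order 2).
h: a_k = 0, -2, -2, -8/3, 0, -32/5, 32/3, -256/7, 96, …
ICs: h(0) = 0, h′(0) = -2.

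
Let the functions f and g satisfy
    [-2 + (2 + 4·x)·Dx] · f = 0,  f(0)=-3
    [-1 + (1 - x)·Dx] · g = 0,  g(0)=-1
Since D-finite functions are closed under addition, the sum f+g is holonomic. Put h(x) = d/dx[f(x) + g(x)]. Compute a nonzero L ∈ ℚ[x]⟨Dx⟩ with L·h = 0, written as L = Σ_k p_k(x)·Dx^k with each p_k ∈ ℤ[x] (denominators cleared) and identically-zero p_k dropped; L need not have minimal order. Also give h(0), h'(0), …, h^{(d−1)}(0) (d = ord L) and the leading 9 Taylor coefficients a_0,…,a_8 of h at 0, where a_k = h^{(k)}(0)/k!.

f: a_k = -3, -3, 3/2, -3/2, 15/8, -21/8, 63/16, -99/16, 1287/128, …
g: a_k = -1, -1, -1, -1, -1, -1, -1, -1, -1, …
h₀=f+g: left-lcm gives L₀, ord ≤ 2.
Derive L from L₀ (diff closure).
L = (-4 - 2·x) + (-1 - 10·x - 7·x^2)·Dx + (1 + 2·x - x^2 - 2·x^3)·Dx^2  (order 2).
h: a_k = -4, 1, -15/2, 7/2, -145/8, 141/8, -805/16, 1159/16, -20457/128, …
ICs: h(0) = -4, h′(0) = 1.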